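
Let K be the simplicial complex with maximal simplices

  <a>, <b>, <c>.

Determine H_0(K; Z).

Order the vertices as a < b < c. Listing each simplex with vertices in this order, K has dimension 0 with simplices:

  0-simplices (3): a, b, c

giving chain groups C_0 ≅ Z^3.

From H_k ≅ ker(∂_k) / im(∂_{k+1}) we obtain:

  H_0: rank C_0 − rank ∂_1 = 3 − 0 = 3, and there is no ∂_1, so H_0 = Z^3.

H_0 ≅ Z^3.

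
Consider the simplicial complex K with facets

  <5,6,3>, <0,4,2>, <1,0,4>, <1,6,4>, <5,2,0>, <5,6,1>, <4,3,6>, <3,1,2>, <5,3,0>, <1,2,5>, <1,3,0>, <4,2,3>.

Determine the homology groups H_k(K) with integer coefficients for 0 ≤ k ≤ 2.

H_0 ≅ Z,  H_1 ≅ Z_2,  H_2 = 0.

K has 7 vertices, 18 edges, 12 triangles.
rank ∂_0 = 0, rank ∂_1 = 6 ⇒ b_0 = 7 − 0 − 6 = 1; all invariant factors of ∂_1 are 1 so no torsion. So H_0 ≅ Z.
rank ∂_1 = 6, rank ∂_2 = 12 ⇒ b_1 = 18 − 6 − 12 = 0; ∂_2 has invariant factor(s) [2] giving torsion. So H_1 ≅ Z_2.
rank ∂_2 = 12, rank ∂_3 = 0 ⇒ b_2 = 12 − 12 − 0 = 0. So H_2 ≅ 0.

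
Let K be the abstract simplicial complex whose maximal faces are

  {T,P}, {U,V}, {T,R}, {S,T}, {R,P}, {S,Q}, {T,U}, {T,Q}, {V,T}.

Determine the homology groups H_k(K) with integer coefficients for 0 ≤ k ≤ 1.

H_0 = Z,  H_1 = Z^3.

Order the vertices as P < Q < R < S < T < U < V. Listing each simplex with vertices in this order, K has dimension 1 with simplices:

  0-simplices (7): P, Q, R, S, T, U, V
  1-simplices (9): PR, PT, QS, QT, RT, ST, TU, TV, UV

so the chain groups are C_0 ≅ Z^7, C_1 ≅ Z^9.

Boundary ∂_1: C_1 → C_0 maps an edge to its endpoints' difference, ∂[p,q] = q − p. For instance
  ∂TV = V − T.
The resulting 7×9 matrix has rank 6, and its Smith normal form has invariant factors (1,1,1,1,1,1).

Computing H_k = (kernel of ∂_k) / (image of ∂_{k+1}):

  H_0: rank C_0 − rank ∂_1 = 7 − 6 = 1, and the invariant factors of ∂_1 are all 1, so H_0 = Z.
  H_1: rank ker ∂_1 − rank ∂_2 = (9 − 6) − 0 = 3, and there is no ∂_2, so H_1 = Z^3.

As a check, the Euler characteristic is 7 − 9 = -2, which agrees with 1 − 3 = -2.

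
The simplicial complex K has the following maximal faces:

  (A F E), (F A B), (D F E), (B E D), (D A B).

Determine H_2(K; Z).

Fix the vertex order A < B < D < E < F and write every simplex with vertices in increasing order. Then dim K = 2 and the simplices of K are:

  0-simplices (5): A, B, D, E, F
  1-simplices (10): AB, AD, AE, AF, BD, BE, BF, DE, DF, EF
  2-simplices (5): ABD, ABF, AEF, BDE, DEF

Hence C_0 ≅ Z^5, C_1 ≅ Z^10, C_2 ≅ Z^5.

∂_1: C_1 → C_0 is given by ∂[p,q] = [q] − [p].
The 5×10 boundary matrix has rank 4 and Smith normal form diag(1,1,1,1).

Boundary ∂_2: C_2 → C_1 maps a triangle to the signed sum of its edges. For instance
  ∂ABF = BF − AF + AB,
  ∂BDE = DE − BE + BD.
The 10×5 boundary matrix has rank 5 and Smith normal form diag(1,1,1,1,1).

From H_k ≅ ker(∂_k) / im(∂_{k+1}) we obtain:

  H_2: rank ker ∂_2 − rank ∂_3 = (5 − 5) − 0 = 0, and there is no ∂_3, so H_2 = 0.

H_2 = 0.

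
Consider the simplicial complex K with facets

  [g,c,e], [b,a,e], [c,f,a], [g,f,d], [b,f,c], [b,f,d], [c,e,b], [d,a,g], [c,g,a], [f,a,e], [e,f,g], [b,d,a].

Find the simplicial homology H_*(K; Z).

We work with the vertex ordering a < b < c < d < e < f < g. The simplices of K, each written with vertices in increasing order, are:

  0-simplices (7): a, b, c, d, e, f, g
  1-simplices (18): ab, ac, ad, ae, af, ag, bc, bd, be, bf, ce, cf, cg, df, dg, ef, eg, fg
  2-simplices (12): abd, abe, acf, acg, adg, aef, bce, bcf, bdf, ceg, dfg, efg

so the chain groups are C_0 ≅ Z^7, C_1 ≅ Z^18, C_2 ≅ Z^12.

The boundary map ∂_1: C_1 → C_0 sends each edge [p,q] (with p < q) to q − p.
As a 7×18 matrix over Z this has rank 6, with invariant factors (1,1,1,1,1,1).

The boundary map ∂_2: C_2 → C_1 acts by ∂[p,q,r] = [q,r] − [p,r] + [p,q]. For instance
  ∂bdf = df − bf + bd,
  ∂acf = cf − af + ac.
The 18×12 boundary matrix has rank 12 and Smith normal form diag(1,1,1,1,1,1,1,1,1,1,1,2).

Reading off H_k = ker ∂_k / im ∂_{k+1}:

  H_0: rank C_0 − rank ∂_1 = 7 − 6 = 1, and the invariant factors of ∂_1 are all 1, so H_0 ≅ Z.
  H_1: rank ker ∂_1 − rank ∂_2 = (18 − 6) − 12 = 0, and ∂_2 has invariant factor 2 > 1, so H_1 ≅ Z/2Z.
  H_2: rank ker ∂_2 − rank ∂_3 = (12 − 12) − 0 = 0, and there is no ∂_3, so H_2 ≅ 0.

H_0 = Z,  H_1 = Z/2Z,  H_2 = 0.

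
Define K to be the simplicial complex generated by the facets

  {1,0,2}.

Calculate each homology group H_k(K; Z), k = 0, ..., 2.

H_0 ≅ Z,  H_1 = 0,  H_2 = 0.

Fix the vertex order 0 < 1 < 2 and write every simplex with vertices in increasing order. Then dim K = 2 and the simplices of K are:

  0-simplices (3): [0], [1], [2]
  1-simplices (3): [0,1], [0,2], [1,2]
  2-simplices (1): [0,1,2]

so the chain groups are C_0 ≅ Z^3, C_1 ≅ Z^3, C_2 ≅ Z^1.

The boundary map ∂_1: C_1 → C_0 maps an edge to its endpoints' difference, ∂[p,q] = q − p. For instance
  ∂[1,2] = [2] − [1].
This gives a 3×3 integer matrix of rank 2; reducing to Smith normal form yields diagonal entries (1,1).

The boundary map ∂_2: C_2 → C_1 sends each 2-simplex [p,q,r] to [q,r] − [p,r] + [p,q]. For instance
  ∂[0,1,2] = [1,2] − [0,2] + [0,1].
The 3×1 boundary matrix has rank 1 and Smith normal form diag(1).

From H_k ≅ ker(∂_k) / im(∂_{k+1}) we obtain:

  H_0: rank C_0 − rank ∂_1 = 3 − 2 = 1, and the invariant factors of ∂_1 are all 1, so H_0 = Z.
  H_1: rank ker ∂_1 − rank ∂_2 = (3 − 2) − 1 = 0, and the invariant factors of ∂_2 are all 1, so H_1 = 0.
  H_2: rank ker ∂_2 − rank ∂_3 = (1 − 1) − 0 = 0, and there is no ∂_3, so H_2 = 0.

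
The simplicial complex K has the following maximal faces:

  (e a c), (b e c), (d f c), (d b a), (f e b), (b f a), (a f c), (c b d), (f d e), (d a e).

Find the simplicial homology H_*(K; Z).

Order the vertices as a < b < c < d < e < f. Listing each simplex with vertices in this order, K has dimension 2 with simplices:

  0-simplices (6): a, b, c, d, e, f
  1-simplices (15): ab, ac, ad, ae, af, bc, bd, be, bf, cd, ce, cf, de, df, ef
  2-simplices (10): abd, abf, ace, acf, ade, bcd, bce, bef, cdf, def

Hence C_0 ≅ Z^6, C_1 ≅ Z^15, C_2 ≅ Z^10.

∂_1: C_1 → C_0 sends each edge [p,q] (with p < q) to q − p.
As a 6×15 matrix over Z this has rank 5, with invariant factors (1,1,1,1,1).

The boundary map ∂_2: C_2 → C_1 sends each 2-simplex [p,q,r] to [q,r] − [p,r] + [p,q]. For instance
  ∂bef = ef − bf + be,
  ∂ace = ce − ae + ac.
The resulting 15×10 matrix has rank 10, and its Smith normal form has invariant factors (1,1,1,1,1,1,1,1,1,2).

Computing H_k = (kernel of ∂_k) / (image of ∂_{k+1}):

  H_0: rank C_0 − rank ∂_1 = 6 − 5 = 1, and the invariant factors of ∂_1 are all 1, so H_0 = Z.
  H_1: rank ker ∂_1 − rank ∂_2 = (15 − 5) − 10 = 0, and ∂_2 has invariant factor 2 > 1, so H_1 = Z/2Z.
  H_2: rank ker ∂_2 − rank ∂_3 = (10 − 10) − 0 = 0, and there is no ∂_3, so H_2 = 0.

(K is a triangulation of the real projective plane RP^2.)

H_0 = Z,  H_1 = Z/2Z,  H_2 = 0.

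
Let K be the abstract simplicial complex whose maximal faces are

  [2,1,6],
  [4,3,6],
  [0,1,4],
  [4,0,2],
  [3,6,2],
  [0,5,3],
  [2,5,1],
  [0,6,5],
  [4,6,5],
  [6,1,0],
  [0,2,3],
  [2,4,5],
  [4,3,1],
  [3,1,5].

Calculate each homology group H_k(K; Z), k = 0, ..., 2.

Order the vertices as 0 < 1 < 2 < 3 < 4 < 5 < 6. Listing each simplex with vertices in this order, K has dimension 2 with simplices:

  0-simplices (7): [0], [1], [2], [3], [4], [5], [6]
  1-simplices (21): [0,1], [0,2], [0,3], [0,4], [0,5], [0,6], [1,2], [1,3], [1,4], [1,5], [1,6], [2,3], [2,4], [2,5], [2,6], [3,4], [3,5], [3,6], [4,5], [4,6], [5,6]
  2-simplices (14): [0,1,4], [0,1,6], [0,2,3], [0,2,4], [0,3,5], [0,5,6], [1,2,5], [1,2,6], [1,3,4], [1,3,5], [2,3,6], [2,4,5], [3,4,6], [4,5,6]

Hence C_0 ≅ Z^7, C_1 ≅ Z^21, C_2 ≅ Z^14.

Boundary ∂_1: C_1 → C_0 sends each edge [p,q] (with p < q) to q − p. For instance
  ∂[0,2] = [2] − [0].
The resulting 7×21 matrix has rank 6, and its Smith normal form has invariant factors (1,1,1,1,1,1).

∂_2: C_2 → C_1 acts by ∂[p,q,r] = [q,r] − [p,r] + [p,q]. For instance
  ∂[1,2,6] = [2,6] − [1,6] + [1,2],
  ∂[0,1,4] = [1,4] − [0,4] + [0,1].
As a 21×14 matrix over Z this has rank 13, with invariant factors (1,1,1,1,1,1,1,1,1,1,1,1,1).

Now H_k = ker ∂_k / im ∂_{k+1}, so:

  H_0: rank C_0 − rank ∂_1 = 7 − 6 = 1, and the invariant factors of ∂_1 are all 1, so H_0 = Z.
  H_1: rank ker ∂_1 − rank ∂_2 = (21 − 6) − 13 = 2, and the invariant factors of ∂_2 are all 1, so H_1 = Z^2.
  H_2: rank ker ∂_2 − rank ∂_3 = (14 − 13) − 0 = 1, and there is no ∂_3, so H_2 = Z.

As a check, the Euler characteristic is 7 − 21 + 14 = 0, which agrees with 1 − 2 + 1 = 0.

H_0 ≅ Z,  H_1 ≅ Z^2,  H_2 ≅ Z.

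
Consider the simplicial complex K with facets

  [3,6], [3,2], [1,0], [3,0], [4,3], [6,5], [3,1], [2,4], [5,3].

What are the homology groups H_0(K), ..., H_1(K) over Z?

H_0 = Z,  H_1 = Z^3.

We work with the vertex ordering 0 < 1 < 2 < 3 < 4 < 5 < 6. The simplices of K, each written with vertices in increasing order, are:

  0-simplices (7): [0], [1], [2], [3], [4], [5], [6]
  1-simplices (9): [0,1], [0,3], [1,3], [2,3], [2,4], [3,4], [3,5], [3,6], [5,6]

so the chain groups are C_0 ≅ Z^7, C_1 ≅ Z^9.

The boundary map ∂_1: C_1 → C_0 sends each edge [p,q] (with p < q) to q − p.
The 7×9 boundary matrix has rank 6 and Smith normal form diag(1,1,1,1,1,1).

Now H_k = ker ∂_k / im ∂_{k+1}, so:

  H_0: rank C_0 − rank ∂_1 = 7 − 6 = 1, and the invariant factors of ∂_1 are all 1, so H_0 ≅ Z.
  H_1: rank ker ∂_1 − rank ∂_2 = (9 − 6) − 0 = 3, and there is no ∂_2, so H_1 ≅ Z^3.

As a check, the Euler characteristic is 7 − 9 = -2, which agrees with 1 − 3 = -2.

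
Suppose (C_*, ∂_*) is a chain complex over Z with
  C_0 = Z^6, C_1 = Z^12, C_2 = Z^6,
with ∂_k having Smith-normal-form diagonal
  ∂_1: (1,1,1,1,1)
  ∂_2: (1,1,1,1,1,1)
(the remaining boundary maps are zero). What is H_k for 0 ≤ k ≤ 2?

H_0: b_0 = 6 − 0 − 5 = 1; torsion from ∂_1 factors > 1: none. So H_0 = Z.
H_1: b_1 = 12 − 5 − 6 = 1; torsion from ∂_2 factors > 1: none. So H_1 = Z.
H_2: b_2 = 6 − 6 − 0 = 0; torsion from ∂_3 factors > 1: none. So H_2 = 0.

H_0 = Z,  H_1 = Z,  H_2 = 0.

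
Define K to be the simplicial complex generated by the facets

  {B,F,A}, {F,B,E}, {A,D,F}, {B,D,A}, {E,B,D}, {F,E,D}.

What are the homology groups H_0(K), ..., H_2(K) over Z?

H_0 ≅ Z,  H_1 = 0,  H_2 ≅ Z.

Take the total order A < B < D < E < F on the vertex set. Then K (dimension 2) consists of the simplices:

  0-simplices (5): A, B, D, E, F
  1-simplices (9): AB, AD, AF, BD, BE, BF, DE, DF, EF
  2-simplices (6): ABD, ABF, ADF, BDE, BEF, DEF

Hence C_0 ≅ Z^5, C_1 ≅ Z^9, C_2 ≅ Z^6.

∂_1: C_1 → C_0 sends each edge [p,q] (with p < q) to q − p.
This gives a 5×9 integer matrix of rank 4; reducing to Smith normal form yields diagonal entries (1,1,1,1).

∂_2: C_2 → C_1 maps a triangle to the signed sum of its edges. For instance
  ∂ABF = BF − AF + AB,
  ∂ADF = DF − AF + AD.
As a 9×6 matrix over Z this has rank 5, with invariant factors (1,1,1,1,1).

Reading off H_k = ker ∂_k / im ∂_{k+1}:

  H_0: rank C_0 − rank ∂_1 = 5 − 4 = 1, and the invariant factors of ∂_1 are all 1, so H_0 = Z.
  H_1: rank ker ∂_1 − rank ∂_2 = (9 − 4) − 5 = 0, and the invariant factors of ∂_2 are all 1, so H_1 = 0.
  H_2: rank ker ∂_2 − rank ∂_3 = (6 − 5) − 0 = 1, and there is no ∂_3, so H_2 = Z.

As a check, the Euler characteristic is 5 − 9 + 6 = 2, which agrees with 1 − 0 + 1 = 2.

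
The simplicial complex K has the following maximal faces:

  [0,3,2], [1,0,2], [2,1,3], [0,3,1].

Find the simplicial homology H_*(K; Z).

H_0 ≅ Z,  H_1 = 0,  H_2 ≅ Z.

Fix the vertex order 0 < 1 < 2 < 3 and write every simplex with vertices in increasing order. Then dim K = 2 and the simplices of K are:

  0-simplices (4): [0], [1], [2], [3]
  1-simplices (6): [0,1], [0,2], [0,3], [1,2], [1,3], [2,3]
  2-simplices (4): [0,1,2], [0,1,3], [0,2,3], [1,2,3]

Hence C_0 ≅ Z^4, C_1 ≅ Z^6, C_2 ≅ Z^4.

∂_1: C_1 → C_0 is given by ∂[p,q] = [q] − [p].
The resulting 4×6 matrix has rank 3, and its Smith normal form has invariant factors (1,1,1).

∂_2: C_2 → C_1 maps a triangle to the signed sum of its edges. For instance
  ∂[1,2,3] = [2,3] − [1,3] + [1,2],
  ∂[0,1,3] = [1,3] − [0,3] + [0,1].
This gives a 6×4 integer matrix of rank 3; reducing to Smith normal form yields diagonal entries (1,1,1).

Reading off H_k = ker ∂_k / im ∂_{k+1}:

  H_0: rank C_0 − rank ∂_1 = 4 − 3 = 1, and the invariant factors of ∂_1 are all 1, so H_0 ≅ Z.
  H_1: rank ker ∂_1 − rank ∂_2 = (6 − 3) − 3 = 0, and the invariant factors of ∂_2 are all 1, so H_1 ≅ 0.
  H_2: rank ker ∂_2 − rank ∂_3 = (4 − 3) − 0 = 1, and there is no ∂_3, so H_2 ≅ Z.

As a check, the Euler characteristic is 4 − 6 + 4 = 2, which agrees with 1 − 0 + 1 = 2.
(K is a triangulation of the 2-sphere S^2.)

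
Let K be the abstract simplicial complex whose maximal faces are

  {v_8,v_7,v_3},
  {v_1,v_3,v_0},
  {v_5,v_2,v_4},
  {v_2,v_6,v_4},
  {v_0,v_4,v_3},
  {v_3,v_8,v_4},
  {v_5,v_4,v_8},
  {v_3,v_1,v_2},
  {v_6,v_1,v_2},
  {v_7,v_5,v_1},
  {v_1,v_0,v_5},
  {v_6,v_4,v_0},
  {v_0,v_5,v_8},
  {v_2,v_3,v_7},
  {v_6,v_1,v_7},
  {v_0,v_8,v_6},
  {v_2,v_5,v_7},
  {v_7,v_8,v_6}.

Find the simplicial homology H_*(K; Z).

H_0 ≅ Z,  H_1 ≅ Z ⊕ Z/2,  H_2 = 0.

Order the vertices as v_0 < v_1 < v_2 < v_3 < v_4 < v_5 < v_6 < v_7 < v_8. Listing each simplex with vertices in this order, K has dimension 2 with simplices:

  0-simplices (9): [v_0], [v_1], [v_2], [v_3], [v_4], [v_5], [v_6], [v_7], [v_8]
  1-simplices (27): (27 of them)
  2-simplices (18): (18 of them)

Hence C_0 ≅ Z^9, C_1 ≅ Z^27, C_2 ≅ Z^18.

The boundary map ∂_1: C_1 → C_0 is given by ∂[p,q] = [q] − [p].
This gives a 9×27 integer matrix of rank 8; reducing to Smith normal form yields diagonal entries (1,1,1,1,1,1,1,1).

∂_2: C_2 → C_1 acts by ∂[p,q,r] = [q,r] − [p,r] + [p,q]. For instance
  ∂[v_3,v_4,v_8] = [v_4,v_8] − [v_3,v_8] + [v_3,v_4],
  ∂[v_0,v_1,v_5] = [v_1,v_5] − [v_0,v_5] + [v_0,v_1].
As a 27×18 matrix over Z this has rank 18, with invariant factors (1,1,1,1,1,1,1,1,1,1,1,1,1,1,1,1,1,2).

Computing H_k = (kernel of ∂_k) / (image of ∂_{k+1}):

  H_0: rank C_0 − rank ∂_1 = 9 − 8 = 1, and the invariant factors of ∂_1 are all 1, so H_0 = Z.
  H_1: rank ker ∂_1 − rank ∂_2 = (27 − 8) − 18 = 1, and ∂_2 has invariant factor 2 > 1, so H_1 = Z ⊕ Z/2.
  H_2: rank ker ∂_2 − rank ∂_3 = (18 − 18) − 0 = 0, and there is no ∂_3, so H_2 = 0.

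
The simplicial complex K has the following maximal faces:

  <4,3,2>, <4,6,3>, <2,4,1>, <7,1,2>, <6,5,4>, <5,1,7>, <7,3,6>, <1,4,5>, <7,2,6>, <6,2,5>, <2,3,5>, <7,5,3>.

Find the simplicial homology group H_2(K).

H_2 ≅ 0.

Take the total order 1 < 2 < 3 < 4 < 5 < 6 < 7 on the vertex set. Then K (dimension 2) consists of the simplices:

  0-simplices (7): [1], [2], [3], [4], [5], [6], [7]
  1-simplices (18): [1,2], [1,4], [1,5], [1,7], [2,3], [2,4], [2,5], [2,6], [2,7], [3,4], [3,5], [3,6], [3,7], [4,5], [4,6], [5,6], [5,7], [6,7]
  2-simplices (12): [1,2,4], [1,2,7], [1,4,5], [1,5,7], [2,3,4], [2,3,5], [2,5,6], [2,6,7], [3,4,6], [3,5,7], [3,6,7], [4,5,6]

giving chain groups C_0 ≅ Z^7, C_1 ≅ Z^18, C_2 ≅ Z^12.

Boundary ∂_1: C_1 → C_0 is given by ∂[p,q] = [q] − [p]. For instance
  ∂[5,6] = [6] − [5].
The 7×18 boundary matrix has rank 6 and Smith normal form diag(1,1,1,1,1,1).

The boundary map ∂_2: C_2 → C_1 sends each 2-simplex [p,q,r] to [q,r] − [p,r] + [p,q]. For instance
  ∂[3,4,6] = [4,6] − [3,6] + [3,4],
  ∂[3,6,7] = [6,7] − [3,7] + [3,6].
This gives a 18×12 integer matrix of rank 12; reducing to Smith normal form yields diagonal entries (1,1,1,1,1,1,1,1,1,1,1,2).

From H_k ≅ ker(∂_k) / im(∂_{k+1}) we obtain:

  H_2: rank ker ∂_2 − rank ∂_3 = (12 − 12) − 0 = 0, and there is no ∂_3, so H_2 = 0.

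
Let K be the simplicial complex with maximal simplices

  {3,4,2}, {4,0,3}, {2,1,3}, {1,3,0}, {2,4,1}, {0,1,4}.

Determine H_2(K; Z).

H_2 ≅ Z.

Order the vertices as 0 < 1 < 2 < 3 < 4. Listing each simplex with vertices in this order, K has dimension 2 with simplices:

  0-simplices (5): [0], [1], [2], [3], [4]
  1-simplices (9): [0,1], [0,3], [0,4], [1,2], [1,3], [1,4], [2,3], [2,4], [3,4]
  2-simplices (6): [0,1,3], [0,1,4], [0,3,4], [1,2,3], [1,2,4], [2,3,4]

so the chain groups are C_0 ≅ Z^5, C_1 ≅ Z^9, C_2 ≅ Z^6.

∂_1: C_1 → C_0 maps an edge to its endpoints' difference, ∂[p,q] = q − p.
This gives a 5×9 integer matrix of rank 4; reducing to Smith normal form yields diagonal entries (1,1,1,1).

Boundary ∂_2: C_2 → C_1 sends each 2-simplex [p,q,r] to [q,r] − [p,r] + [p,q]. For instance
  ∂[1,2,4] = [2,4] − [1,4] + [1,2],
  ∂[0,1,4] = [1,4] − [0,4] + [0,1].
As a 9×6 matrix over Z this has rank 5, with invariant factors (1,1,1,1,1).

Reading off H_k = ker ∂_k / im ∂_{k+1}:

  H_2: rank ker ∂_2 − rank ∂_3 = (6 − 5) − 0 = 1, and there is no ∂_3, so H_2 ≅ Z.

(K is a triangulation of the 2-sphere S^2.)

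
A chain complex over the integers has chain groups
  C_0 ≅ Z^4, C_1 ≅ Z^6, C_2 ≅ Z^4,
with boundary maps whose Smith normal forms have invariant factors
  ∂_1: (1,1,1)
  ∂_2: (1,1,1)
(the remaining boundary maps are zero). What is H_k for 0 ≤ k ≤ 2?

H_0: b_0 = 4 − 0 − 3 = 1; torsion from ∂_1 factors > 1: none. So H_0 = Z.
H_1: b_1 = 6 − 3 − 3 = 0; torsion from ∂_2 factors > 1: none. So H_1 = 0.
H_2: b_2 = 4 − 3 − 0 = 1; torsion from ∂_3 factors > 1: none. So H_2 = Z.

H_0 = Z,  H_1 = 0,  H_2 = Z.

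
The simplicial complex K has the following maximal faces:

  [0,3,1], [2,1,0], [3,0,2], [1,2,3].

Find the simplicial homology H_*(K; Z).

Fix the vertex order 0 < 1 < 2 < 3 and write every simplex with vertices in increasing order. Then dim K = 2 and the simplices of K are:

  0-simplices (4): [0], [1], [2], [3]
  1-simplices (6): [0,1], [0,2], [0,3], [1,2], [1,3], [2,3]
  2-simplices (4): [0,1,2], [0,1,3], [0,2,3], [1,2,3]

giving chain groups C_0 ≅ Z^4, C_1 ≅ Z^6, C_2 ≅ Z^4.

∂_1: C_1 → C_0 sends each edge [p,q] (with p < q) to q − p. For instance
  ∂[0,2] = [2] − [0].
This gives a 4×6 integer matrix of rank 3; reducing to Smith normal form yields diagonal entries (1,1,1).

The boundary map ∂_2: C_2 → C_1 maps a triangle to the signed sum of its edges. For instance
  ∂[0,1,2] = [1,2] − [0,2] + [0,1],
  ∂[1,2,3] = [2,3] − [1,3] + [1,2].
This gives a 6×4 integer matrix of rank 3; reducing to Smith normal form yields diagonal entries (1,1,1).

From H_k ≅ ker(∂_k) / im(∂_{k+1}) we obtain:

  H_0: rank C_0 − rank ∂_1 = 4 − 3 = 1, and the invariant factors of ∂_1 are all 1, so H_0 ≅ Z.
  H_1: rank ker ∂_1 − rank ∂_2 = (6 − 3) − 3 = 0, and the invariant factors of ∂_2 are all 1, so H_1 ≅ 0.
  H_2: rank ker ∂_2 − rank ∂_3 = (4 − 3) − 0 = 1, and there is no ∂_3, so H_2 ≅ Z.

H_0 ≅ Z,  H_1 = 0,  H_2 ≅ Z.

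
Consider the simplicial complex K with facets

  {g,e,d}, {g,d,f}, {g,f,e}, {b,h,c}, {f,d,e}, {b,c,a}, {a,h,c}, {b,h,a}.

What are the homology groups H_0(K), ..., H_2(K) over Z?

Take the total order a < b < c < d < e < f < g < h on the vertex set. Then K (dimension 2) consists of the simplices:

  0-simplices (8): a, b, c, d, e, f, g, h
  1-simplices (12): ab, ac, ah, bc, bh, ch, de, df, dg, ef, eg, fg
  2-simplices (8): abc, abh, ach, bch, def, deg, dfg, efg

so the chain groups are C_0 ≅ Z^8, C_1 ≅ Z^12, C_2 ≅ Z^8.

∂_1: C_1 → C_0 maps an edge to its endpoints' difference, ∂[p,q] = q − p.
The resulting 8×12 matrix has rank 6, and its Smith normal form has invariant factors (1,1,1,1,1,1).

∂_2: C_2 → C_1 maps a triangle to the signed sum of its edges. For instance
  ∂deg = eg − dg + de,
  ∂abh = bh − ah + ab.
The resulting 12×8 matrix has rank 6, and its Smith normal form has invariant factors (1,1,1,1,1,1).

Computing H_k = (kernel of ∂_k) / (image of ∂_{k+1}):

  H_0: rank C_0 − rank ∂_1 = 8 − 6 = 2, and the invariant factors of ∂_1 are all 1, so H_0 = Z^2.
  H_1: rank ker ∂_1 − rank ∂_2 = (12 − 6) − 6 = 0, and the invariant factors of ∂_2 are all 1, so H_1 = 0.
  H_2: rank ker ∂_2 − rank ∂_3 = (8 − 6) − 0 = 2, and there is no ∂_3, so H_2 = Z^2.

H_0 ≅ Z^2,  H_1 = 0,  H_2 ≅ Z^2.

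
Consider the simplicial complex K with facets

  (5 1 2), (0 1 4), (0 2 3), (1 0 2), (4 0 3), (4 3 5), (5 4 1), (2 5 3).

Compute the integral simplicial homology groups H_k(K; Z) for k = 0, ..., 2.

We work with the vertex ordering 0 < 1 < 2 < 3 < 4 < 5. The simplices of K, each written with vertices in increasing order, are:

  0-simplices (6): [0], [1], [2], [3], [4], [5]
  1-simplices (12): [0,1], [0,2], [0,3], [0,4], [1,2], [1,4], [1,5], [2,3], [2,5], [3,4], [3,5], [4,5]
  2-simplices (8): [0,1,2], [0,1,4], [0,2,3], [0,3,4], [1,2,5], [1,4,5], [2,3,5], [3,4,5]

so the chain groups are C_0 ≅ Z^6, C_1 ≅ Z^12, C_2 ≅ Z^8.

The boundary map ∂_1: C_1 → C_0 sends each edge [p,q] (with p < q) to q − p. For instance
  ∂[0,3] = [3] − [0].
As a 6×12 matrix over Z this has rank 5, with invariant factors (1,1,1,1,1).

The boundary map ∂_2: C_2 → C_1 acts by ∂[p,q,r] = [q,r] − [p,r] + [p,q]. For instance
  ∂[0,2,3] = [2,3] − [0,3] + [0,2],
  ∂[2,3,5] = [3,5] − [2,5] + [2,3].
As a 12×8 matrix over Z this has rank 7, with invariant factors (1,1,1,1,1,1,1).

Reading off H_k = ker ∂_k / im ∂_{k+1}:

  H_0: rank C_0 − rank ∂_1 = 6 − 5 = 1, and the invariant factors of ∂_1 are all 1, so H_0 = Z.
  H_1: rank ker ∂_1 − rank ∂_2 = (12 − 5) − 7 = 0, and the invariant factors of ∂_2 are all 1, so H_1 = 0.
  H_2: rank ker ∂_2 − rank ∂_3 = (8 − 7) − 0 = 1, and there is no ∂_3, so H_2 = Z.

H_0 = Z,  H_1 = 0,  H_2 = Z.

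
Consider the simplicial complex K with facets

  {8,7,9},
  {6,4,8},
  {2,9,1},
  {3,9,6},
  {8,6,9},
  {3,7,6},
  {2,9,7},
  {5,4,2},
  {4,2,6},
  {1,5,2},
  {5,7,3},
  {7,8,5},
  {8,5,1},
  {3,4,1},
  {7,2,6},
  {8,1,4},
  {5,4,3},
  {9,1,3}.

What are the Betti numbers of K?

Order the vertices as 1 < 2 < 3 < 4 < 5 < 6 < 7 < 8 < 9. Listing each simplex with vertices in this order, K has dimension 2 with simplices:

  0-simplices (9): [1], [2], [3], [4], [5], [6], [7], [8], [9]
  1-simplices (27): (27 of them)
  2-simplices (18): [1,2,5], [1,2,9], [1,3,4], [1,3,9], [1,4,8], [1,5,8], [2,4,5], [2,4,6], [2,6,7], [2,7,9], [3,4,5], [3,5,7], [3,6,7], [3,6,9], [4,6,8], [5,7,8], [6,8,9], [7,8,9]

Hence C_0 ≅ Z^9, C_1 ≅ Z^27, C_2 ≅ Z^18.

The boundary map ∂_1: C_1 → C_0 sends each edge [p,q] (with p < q) to q − p. For instance
  ∂[8,9] = [9] − [8].
The 9×27 boundary matrix has rank 8 and Smith normal form diag(1,1,1,1,1,1,1,1).

Boundary ∂_2: C_2 → C_1 sends each 2-simplex [p,q,r] to [q,r] − [p,r] + [p,q]. For instance
  ∂[1,2,5] = [2,5] − [1,5] + [1,2],
  ∂[1,3,9] = [3,9] − [1,9] + [1,3].
This gives a 27×18 integer matrix of rank 18; reducing to Smith normal form yields diagonal entries (1,1,1,1,1,1,1,1,1,1,1,1,1,1,1,1,1,2).

Now H_k = ker ∂_k / im ∂_{k+1}, so:

  H_0: rank C_0 − rank ∂_1 = 9 − 8 = 1, and the invariant factors of ∂_1 are all 1, so H_0 ≅ Z.
  H_1: rank ker ∂_1 − rank ∂_2 = (27 − 8) − 18 = 1, and ∂_2 has invariant factor 2 > 1, so H_1 ≅ Z ⊕ Z/2Z.
  H_2: rank ker ∂_2 − rank ∂_3 = (18 − 18) − 0 = 0, and there is no ∂_3, so H_2 ≅ 0.

Hence the Betti numbers are b_0 = 1, b_1 = 1, b_2 = 0.

b_0 = 1, b_1 = 1, b_2 = 0.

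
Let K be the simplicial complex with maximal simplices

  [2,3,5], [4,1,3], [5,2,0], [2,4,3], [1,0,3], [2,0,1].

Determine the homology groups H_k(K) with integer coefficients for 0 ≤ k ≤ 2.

Take the total order 0 < 1 < 2 < 3 < 4 < 5 on the vertex set. Then K (dimension 2) consists of the simplices:

  0-simplices (6): [0], [1], [2], [3], [4], [5]
  1-simplices (12): [0,1], [0,2], [0,3], [0,5], [1,2], [1,3], [1,4], [2,3], [2,4], [2,5], [3,4], [3,5]
  2-simplices (6): [0,1,2], [0,1,3], [0,2,5], [1,3,4], [2,3,4], [2,3,5]

giving chain groups C_0 ≅ Z^6, C_1 ≅ Z^12, C_2 ≅ Z^6.

∂_1: C_1 → C_0 sends each edge [p,q] (with p < q) to q − p. For instance
  ∂[0,5] = [5] − [0].
As a 6×12 matrix over Z this has rank 5, with invariant factors (1,1,1,1,1).

Boundary ∂_2: C_2 → C_1 maps a triangle to the signed sum of its edges. For instance
  ∂[0,2,5] = [2,5] − [0,5] + [0,2],
  ∂[0,1,3] = [1,3] − [0,3] + [0,1].
The 12×6 boundary matrix has rank 6 and Smith normal form diag(1,1,1,1,1,1).

Now H_k = ker ∂_k / im ∂_{k+1}, so:

  H_0: rank C_0 − rank ∂_1 = 6 − 5 = 1, and the invariant factors of ∂_1 are all 1, so H_0 ≅ Z.
  H_1: rank ker ∂_1 − rank ∂_2 = (12 − 5) − 6 = 1, and the invariant factors of ∂_2 are all 1, so H_1 ≅ Z.
  H_2: rank ker ∂_2 − rank ∂_3 = (6 − 6) − 0 = 0, and there is no ∂_3, so H_2 ≅ 0.

As a check, the Euler characteristic is 6 − 12 + 6 = 0, which agrees with 1 − 1 + 0 = 0.
(K is a triangulation of the cylinder S^1 x I.)

H_0 ≅ Z,  H_1 ≅ Z,  H_2 = 0.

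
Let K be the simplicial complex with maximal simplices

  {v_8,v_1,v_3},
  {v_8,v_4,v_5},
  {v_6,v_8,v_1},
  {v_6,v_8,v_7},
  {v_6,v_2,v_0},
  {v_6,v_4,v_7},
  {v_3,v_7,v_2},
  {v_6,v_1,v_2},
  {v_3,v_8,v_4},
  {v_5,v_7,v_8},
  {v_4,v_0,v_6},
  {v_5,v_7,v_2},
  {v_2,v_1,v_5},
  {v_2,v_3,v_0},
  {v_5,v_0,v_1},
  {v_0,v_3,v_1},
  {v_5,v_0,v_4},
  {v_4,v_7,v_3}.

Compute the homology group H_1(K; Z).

H_1 = Z ⊕ Z/2.

Fix the vertex order v_0 < v_1 < v_2 < v_3 < v_4 < v_5 < v_6 < v_7 < v_8 and write every simplex with vertices in increasing order. Then dim K = 2 and the simplices of K are:

  0-simplices (9): [v_0], [v_1], [v_2], [v_3], [v_4], [v_5], [v_6], [v_7], [v_8]
  1-simplices (27): (27 of them)
  2-simplices (18): (18 of them)

giving chain groups C_0 ≅ Z^9, C_1 ≅ Z^27, C_2 ≅ Z^18.

Boundary ∂_1: C_1 → C_0 sends each edge [p,q] (with p < q) to q − p. For instance
  ∂[v_5,v_7] = [v_7] − [v_5].
The 9×27 boundary matrix has rank 8 and Smith normal form diag(1,1,1,1,1,1,1,1).

∂_2: C_2 → C_1 acts by ∂[p,q,r] = [q,r] − [p,r] + [p,q]. For instance
  ∂[v_0,v_2,v_3] = [v_2,v_3] − [v_0,v_3] + [v_0,v_2],
  ∂[v_5,v_7,v_8] = [v_7,v_8] − [v_5,v_8] + [v_5,v_7].
As a 27×18 matrix over Z this has rank 18, with invariant factors (1,1,1,1,1,1,1,1,1,1,1,1,1,1,1,1,1,2).

Computing H_k = (kernel of ∂_k) / (image of ∂_{k+1}):

  H_1: rank ker ∂_1 − rank ∂_2 = (27 − 8) − 18 = 1, and ∂_2 has invariant factor 2 > 1, so H_1 ≅ Z ⊕ Z/2.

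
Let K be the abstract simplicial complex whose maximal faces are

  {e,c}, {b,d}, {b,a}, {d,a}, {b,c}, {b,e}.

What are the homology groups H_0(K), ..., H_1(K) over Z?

H_0 ≅ Z,  H_1 ≅ Z^2.

K has 5 vertices, 6 edges.
rank ∂_0 = 0, rank ∂_1 = 4 ⇒ b_0 = 5 − 0 − 4 = 1; all invariant factors of ∂_1 are 1 so no torsion. So H_0 = Z.
rank ∂_1 = 4, rank ∂_2 = 0 ⇒ b_1 = 6 − 4 − 0 = 2. So H_1 = Z^2.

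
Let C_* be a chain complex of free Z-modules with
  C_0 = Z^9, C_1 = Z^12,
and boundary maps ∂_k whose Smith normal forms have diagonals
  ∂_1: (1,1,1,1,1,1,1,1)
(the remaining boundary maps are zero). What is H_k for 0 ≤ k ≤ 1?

H_0 = Z,  H_1 = Z^4.

H_0: b_0 = 9 − 0 − 8 = 1; torsion from ∂_1 factors > 1: none. So H_0 = Z.
H_1: b_1 = 12 − 8 − 0 = 4; torsion from ∂_2 factors > 1: none. So H_1 = Z^4.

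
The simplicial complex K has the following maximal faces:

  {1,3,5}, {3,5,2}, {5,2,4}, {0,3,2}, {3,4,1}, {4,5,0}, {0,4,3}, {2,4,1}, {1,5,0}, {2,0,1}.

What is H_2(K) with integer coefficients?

H_2 = 0.

K has 6 vertices, 15 edges, 10 triangles.
rank ∂_2 = 10, rank ∂_3 = 0 ⇒ b_2 = 10 − 10 − 0 = 0. So H_2 ≅ 0.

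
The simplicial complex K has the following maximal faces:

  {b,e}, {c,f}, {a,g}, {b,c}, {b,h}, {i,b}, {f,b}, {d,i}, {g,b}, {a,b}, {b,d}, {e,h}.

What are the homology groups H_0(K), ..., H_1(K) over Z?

Take the total order a < b < c < d < e < f < g < h < i on the vertex set. Then K (dimension 1) consists of the simplices:

  0-simplices (9): a, b, c, d, e, f, g, h, i
  1-simplices (12): ab, ag, bc, bd, be, bf, bg, bh, bi, cf, di, eh

so the chain groups are C_0 ≅ Z^9, C_1 ≅ Z^12.

The boundary map ∂_1: C_1 → C_0 maps an edge to its endpoints' difference, ∂[p,q] = q − p.
The resulting 9×12 matrix has rank 8, and its Smith normal form has invariant factors (1,1,1,1,1,1,1,1).

From H_k ≅ ker(∂_k) / im(∂_{k+1}) we obtain:

  H_0: rank C_0 − rank ∂_1 = 9 − 8 = 1, and the invariant factors of ∂_1 are all 1, so H_0 = Z.
  H_1: rank ker ∂_1 − rank ∂_2 = (12 − 8) − 0 = 4, and there is no ∂_2, so H_1 = Z^4.

H_0 = Z,  H_1 = Z^4.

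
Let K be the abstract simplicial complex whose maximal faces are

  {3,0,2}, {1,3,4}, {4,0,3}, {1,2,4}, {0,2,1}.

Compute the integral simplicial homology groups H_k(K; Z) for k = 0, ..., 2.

Order the vertices as 0 < 1 < 2 < 3 < 4. Listing each simplex with vertices in this order, K has dimension 2 with simplices:

  0-simplices (5): [0], [1], [2], [3], [4]
  1-simplices (10): [0,1], [0,2], [0,3], [0,4], [1,2], [1,3], [1,4], [2,3], [2,4], [3,4]
  2-simplices (5): [0,1,2], [0,2,3], [0,3,4], [1,2,4], [1,3,4]

so the chain groups are C_0 ≅ Z^5, C_1 ≅ Z^10, C_2 ≅ Z^5.

The boundary map ∂_1: C_1 → C_0 sends each edge [p,q] (with p < q) to q − p.
As a 5×10 matrix over Z this has rank 4, with invariant factors (1,1,1,1).

The boundary map ∂_2: C_2 → C_1 acts by ∂[p,q,r] = [q,r] − [p,r] + [p,q]. For instance
  ∂[0,3,4] = [3,4] − [0,4] + [0,3],
  ∂[1,2,4] = [2,4] − [1,4] + [1,2].
The 10×5 boundary matrix has rank 5 and Smith normal form diag(1,1,1,1,1).

Now H_k = ker ∂_k / im ∂_{k+1}, so:

  H_0: rank C_0 − rank ∂_1 = 5 − 4 = 1, and the invariant factors of ∂_1 are all 1, so H_0 ≅ Z.
  H_1: rank ker ∂_1 − rank ∂_2 = (10 − 4) − 5 = 1, and the invariant factors of ∂_2 are all 1, so H_1 ≅ Z.
  H_2: rank ker ∂_2 − rank ∂_3 = (5 − 5) − 0 = 0, and there is no ∂_3, so H_2 ≅ 0.

(K is a triangulation of the Möbius band.)

H_0 = Z,  H_1 = Z,  H_2 = 0.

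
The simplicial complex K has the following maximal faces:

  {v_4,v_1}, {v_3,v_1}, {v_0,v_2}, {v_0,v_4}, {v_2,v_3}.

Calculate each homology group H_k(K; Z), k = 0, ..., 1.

H_0 ≅ Z,  H_1 ≅ Z.

We work with the vertex ordering v_0 < v_1 < v_2 < v_3 < v_4. The simplices of K, each written with vertices in increasing order, are:

  0-simplices (5): [v_0], [v_1], [v_2], [v_3], [v_4]
  1-simplices (5): [v_0,v_2], [v_0,v_4], [v_1,v_3], [v_1,v_4], [v_2,v_3]

so the chain groups are C_0 ≅ Z^5, C_1 ≅ Z^5.

The boundary map ∂_1: C_1 → C_0 is given by ∂[p,q] = [q] − [p].
The resulting 5×5 matrix has rank 4, and its Smith normal form has invariant factors (1,1,1,1).

Now H_k = ker ∂_k / im ∂_{k+1}, so:

  H_0: rank C_0 − rank ∂_1 = 5 − 4 = 1, and the invariant factors of ∂_1 are all 1, so H_0 = Z.
  H_1: rank ker ∂_1 − rank ∂_2 = (5 − 4) − 0 = 1, and there is no ∂_2, so H_1 = Z.

As a check, the Euler characteristic is 5 − 5 = 0, which agrees with 1 − 1 = 0.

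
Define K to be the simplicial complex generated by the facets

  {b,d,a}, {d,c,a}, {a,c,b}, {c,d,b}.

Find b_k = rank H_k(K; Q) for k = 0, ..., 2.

b_0 = 1, b_1 = 0, b_2 = 1.

We work with the vertex ordering a < b < c < d. The simplices of K, each written with vertices in increasing order, are:

  0-simplices (4): a, b, c, d
  1-simplices (6): ab, ac, ad, bc, bd, cd
  2-simplices (4): abc, abd, acd, bcd

Hence C_0 ≅ Z^4, C_1 ≅ Z^6, C_2 ≅ Z^4.

Boundary ∂_1: C_1 → C_0 sends each edge [p,q] (with p < q) to q − p. For instance
  ∂cd = d − c.
As a 4×6 matrix over Z this has rank 3, with invariant factors (1,1,1).

The boundary map ∂_2: C_2 → C_1 sends each 2-simplex [p,q,r] to [q,r] − [p,r] + [p,q]. For instance
  ∂abc = bc − ac + ab,
  ∂acd = cd − ad + ac.
The 6×4 boundary matrix has rank 3 and Smith normal form diag(1,1,1).

Reading off H_k = ker ∂_k / im ∂_{k+1}:

  H_0: rank C_0 − rank ∂_1 = 4 − 3 = 1, and the invariant factors of ∂_1 are all 1, so H_0 ≅ Z.
  H_1: rank ker ∂_1 − rank ∂_2 = (6 − 3) − 3 = 0, and the invariant factors of ∂_2 are all 1, so H_1 ≅ 0.
  H_2: rank ker ∂_2 − rank ∂_3 = (4 − 3) − 0 = 1, and there is no ∂_3, so H_2 ≅ Z.

(K is a triangulation of the 2-sphere S^2.)

Hence the Betti numbers are b_0 = 1, b_1 = 0, b_2 = 1.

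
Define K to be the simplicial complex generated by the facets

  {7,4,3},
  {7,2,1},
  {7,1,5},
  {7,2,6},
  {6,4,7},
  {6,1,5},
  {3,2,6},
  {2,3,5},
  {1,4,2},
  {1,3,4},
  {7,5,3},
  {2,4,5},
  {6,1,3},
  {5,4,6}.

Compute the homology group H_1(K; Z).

Take the total order 1 < 2 < 3 < 4 < 5 < 6 < 7 on the vertex set. Then K (dimension 2) consists of the simplices:

  0-simplices (7): [1], [2], [3], [4], [5], [6], [7]
  1-simplices (21): [1,2], [1,3], [1,4], [1,5], [1,6], [1,7], [2,3], [2,4], [2,5], [2,6], [2,7], [3,4], [3,5], [3,6], [3,7], [4,5], [4,6], [4,7], [5,6], [5,7], [6,7]
  2-simplices (14): [1,2,4], [1,2,7], [1,3,4], [1,3,6], [1,5,6], [1,5,7], [2,3,5], [2,3,6], [2,4,5], [2,6,7], [3,4,7], [3,5,7], [4,5,6], [4,6,7]

Hence C_0 ≅ Z^7, C_1 ≅ Z^21, C_2 ≅ Z^14.

∂_1: C_1 → C_0 maps an edge to its endpoints' difference, ∂[p,q] = q − p. For instance
  ∂[3,5] = [5] − [3].
The resulting 7×21 matrix has rank 6, and its Smith normal form has invariant factors (1,1,1,1,1,1).

The boundary map ∂_2: C_2 → C_1 maps a triangle to the signed sum of its edges. For instance
  ∂[1,2,4] = [2,4] − [1,4] + [1,2],
  ∂[2,6,7] = [6,7] − [2,7] + [2,6].
As a 21×14 matrix over Z this has rank 13, with invariant factors (1,1,1,1,1,1,1,1,1,1,1,1,1).

Now H_k = ker ∂_k / im ∂_{k+1}, so:

  H_1: rank ker ∂_1 − rank ∂_2 = (21 − 6) − 13 = 2, and the invariant factors of ∂_2 are all 1, so H_1 ≅ Z^2.

H_1 ≅ Z^2.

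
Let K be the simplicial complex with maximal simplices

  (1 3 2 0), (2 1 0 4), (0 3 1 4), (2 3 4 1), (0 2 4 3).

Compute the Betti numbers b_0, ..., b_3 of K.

b_0 = 1, b_1 = 0, b_2 = 0, b_3 = 1.

Order the vertices as 0 < 1 < 2 < 3 < 4. Listing each simplex with vertices in this order, K has dimension 3 with simplices:

  0-simplices (5): [0], [1], [2], [3], [4]
  1-simplices (10): [0,1], [0,2], [0,3], [0,4], [1,2], [1,3], [1,4], [2,3], [2,4], [3,4]
  2-simplices (10): [0,1,2], [0,1,3], [0,1,4], [0,2,3], [0,2,4], [0,3,4], [1,2,3], [1,2,4], [1,3,4], [2,3,4]
  3-simplices (5): [0,1,2,3], [0,1,2,4], [0,1,3,4], [0,2,3,4], [1,2,3,4]

Hence C_0 ≅ Z^5, C_1 ≅ Z^10, C_2 ≅ Z^10, C_3 ≅ Z^5.

The boundary map ∂_1: C_1 → C_0 is given by ∂[p,q] = [q] − [p]. For instance
  ∂[0,3] = [3] − [0].
The 5×10 boundary matrix has rank 4 and Smith normal form diag(1,1,1,1).

Boundary ∂_2: C_2 → C_1 maps a triangle to the signed sum of its edges. For instance
  ∂[0,1,3] = [1,3] − [0,3] + [0,1],
  ∂[1,2,3] = [2,3] − [1,3] + [1,2].
The 10×10 boundary matrix has rank 6 and Smith normal form diag(1,1,1,1,1,1).

The boundary map ∂_3: C_3 → C_2 sends each 3-simplex σ to the alternating sum Σ_i (−1)^i (σ with its i-th vertex removed). For instance
  ∂[0,1,3,4] = [1,3,4] − [0,3,4] + [0,1,4] − [0,1,3],
  ∂[0,1,2,4] = [1,2,4] − [0,2,4] + [0,1,4] − [0,1,2].
This gives a 10×5 integer matrix of rank 4; reducing to Smith normal form yields diagonal entries (1,1,1,1).

From H_k ≅ ker(∂_k) / im(∂_{k+1}) we obtain:

  H_0: rank C_0 − rank ∂_1 = 5 − 4 = 1, and the invariant factors of ∂_1 are all 1, so H_0 = Z.
  H_1: rank ker ∂_1 − rank ∂_2 = (10 − 4) − 6 = 0, and the invariant factors of ∂_2 are all 1, so H_1 = 0.
  H_2: rank ker ∂_2 − rank ∂_3 = (10 − 6) − 4 = 0, and the invariant factors of ∂_3 are all 1, so H_2 = 0.
  H_3: rank ker ∂_3 − rank ∂_4 = (5 − 4) − 0 = 1, and there is no ∂_4, so H_3 = Z.

As a check, the Euler characteristic is 5 − 10 + 10 − 5 = 0, which agrees with 1 − 0 + 0 − 1 = 0.

Hence the Betti numbers are b_0 = 1, b_1 = 0, b_2 = 0, b_3 = 1.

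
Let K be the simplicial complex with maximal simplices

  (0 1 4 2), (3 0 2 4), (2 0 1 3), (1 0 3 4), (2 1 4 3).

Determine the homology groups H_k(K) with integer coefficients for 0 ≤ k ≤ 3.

H_0 = Z,  H_1 = 0,  H_2 = 0,  H_3 = Z.

We work with the vertex ordering 0 < 1 < 2 < 3 < 4. The simplices of K, each written with vertices in increasing order, are:

  0-simplices (5): [0], [1], [2], [3], [4]
  1-simplices (10): [0,1], [0,2], [0,3], [0,4], [1,2], [1,3], [1,4], [2,3], [2,4], [3,4]
  2-simplices (10): [0,1,2], [0,1,3], [0,1,4], [0,2,3], [0,2,4], [0,3,4], [1,2,3], [1,2,4], [1,3,4], [2,3,4]
  3-simplices (5): [0,1,2,3], [0,1,2,4], [0,1,3,4], [0,2,3,4], [1,2,3,4]

Hence C_0 ≅ Z^5, C_1 ≅ Z^10, C_2 ≅ Z^10, C_3 ≅ Z^5.

The boundary map ∂_1: C_1 → C_0 sends each edge [p,q] (with p < q) to q − p.
This gives a 5×10 integer matrix of rank 4; reducing to Smith normal form yields diagonal entries (1,1,1,1).

The boundary map ∂_2: C_2 → C_1 acts by ∂[p,q,r] = [q,r] − [p,r] + [p,q]. For instance
  ∂[0,2,4] = [2,4] − [0,4] + [0,2],
  ∂[0,1,2] = [1,2] − [0,2] + [0,1].
The resulting 10×10 matrix has rank 6, and its Smith normal form has invariant factors (1,1,1,1,1,1).

The boundary map ∂_3: C_3 → C_2 sends each 3-simplex σ to the alternating sum Σ_i (−1)^i (σ with its i-th vertex removed). For instance
  ∂[0,1,3,4] = [1,3,4] − [0,3,4] + [0,1,4] − [0,1,3],
  ∂[1,2,3,4] = [2,3,4] − [1,3,4] + [1,2,4] − [1,2,3].
As a 10×5 matrix over Z this has rank 4, with invariant factors (1,1,1,1).

Now H_k = ker ∂_k / im ∂_{k+1}, so:

  H_0: rank C_0 − rank ∂_1 = 5 − 4 = 1, and the invariant factors of ∂_1 are all 1, so H_0 ≅ Z.
  H_1: rank ker ∂_1 − rank ∂_2 = (10 − 4) − 6 = 0, and the invariant factors of ∂_2 are all 1, so H_1 ≅ 0.
  H_2: rank ker ∂_2 − rank ∂_3 = (10 − 6) − 4 = 0, and the invariant factors of ∂_3 are all 1, so H_2 ≅ 0.
  H_3: rank ker ∂_3 − rank ∂_4 = (5 − 4) − 0 = 1, and there is no ∂_4, so H_3 ≅ Z.

As a check, the Euler characteristic is 5 − 10 + 10 − 5 = 0, which agrees with 1 − 0 + 0 − 1 = 0.
(K is a triangulation of the 3-sphere S^3.)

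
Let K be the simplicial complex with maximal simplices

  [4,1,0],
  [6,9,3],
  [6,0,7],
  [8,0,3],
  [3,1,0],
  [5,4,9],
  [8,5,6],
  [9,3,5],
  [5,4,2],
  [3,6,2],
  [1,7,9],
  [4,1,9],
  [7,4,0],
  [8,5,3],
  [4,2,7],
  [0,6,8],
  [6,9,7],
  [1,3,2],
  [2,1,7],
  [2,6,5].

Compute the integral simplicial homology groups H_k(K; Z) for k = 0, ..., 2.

We work with the vertex ordering 0 < 1 < 2 < 3 < 4 < 5 < 6 < 7 < 8 < 9. The simplices of K, each written with vertices in increasing order, are:

  0-simplices (10): [0], [1], [2], [3], [4], [5], [6], [7], [8], [9]
  1-simplices (30): (30 of them)
  2-simplices (20): (20 of them)

so the chain groups are C_0 ≅ Z^10, C_1 ≅ Z^30, C_2 ≅ Z^20.

∂_1: C_1 → C_0 is given by ∂[p,q] = [q] − [p].
The 10×30 boundary matrix has rank 9 and Smith normal form diag(1,1,1,1,1,1,1,1,1).

∂_2: C_2 → C_1 acts by ∂[p,q,r] = [q,r] − [p,r] + [p,q]. For instance
  ∂[0,4,7] = [4,7] − [0,7] + [0,4],
  ∂[1,7,9] = [7,9] − [1,9] + [1,7].
As a 30×20 matrix over Z this has rank 20, with invariant factors (1,1,1,1,1,1,1,1,1,1,1,1,1,1,1,1,1,1,1,2).

Reading off H_k = ker ∂_k / im ∂_{k+1}:

  H_0: rank C_0 − rank ∂_1 = 10 − 9 = 1, and the invariant factors of ∂_1 are all 1, so H_0 = Z.
  H_1: rank ker ∂_1 − rank ∂_2 = (30 − 9) − 20 = 1, and ∂_2 has invariant factor 2 > 1, so H_1 = Z ⊕ Z/2Z.
  H_2: rank ker ∂_2 − rank ∂_3 = (20 − 20) − 0 = 0, and there is no ∂_3, so H_2 = 0.

H_0 = Z,  H_1 = Z ⊕ Z/2Z,  H_2 = 0.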